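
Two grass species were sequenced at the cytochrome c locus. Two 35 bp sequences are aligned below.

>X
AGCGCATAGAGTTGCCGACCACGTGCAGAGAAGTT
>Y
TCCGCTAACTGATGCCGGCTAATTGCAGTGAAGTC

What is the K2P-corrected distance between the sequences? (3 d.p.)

Of 35 sites, 3 differences are transitions and 10 are transversions, so P = 3/35 ≈ 0.085714 and Q = 10/35 ≈ 0.285714.
Under the Kimura two-parameter model, d = −½ ln(1 − 2P − Q) − ¼ ln(1 − 2Q).
1 − 2P − Q = 0.542858, giving −½ ln(0.542858) = 0.305454.
1 − 2Q = 0.428572, giving −¼ ln(0.428572) = 0.211824.
d = 0.305454 + 0.211824 = 0.517278.

0.517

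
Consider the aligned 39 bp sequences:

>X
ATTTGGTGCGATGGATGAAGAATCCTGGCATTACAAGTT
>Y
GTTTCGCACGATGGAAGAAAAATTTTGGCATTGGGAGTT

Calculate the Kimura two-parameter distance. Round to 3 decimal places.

Of 39 sites, 8 differences are transitions and 3 are transversions, so P = 8/39 ≈ 0.205128 and Q = 3/39 ≈ 0.076923.
Under the Kimura two-parameter model, d = −½ ln(1 − 2P − Q) − ¼ ln(1 − 2Q).
1 − 2P − Q = 0.512821, giving −½ ln(0.512821) = 0.333914.
1 − 2Q = 0.846154, giving −¼ ln(0.846154) = 0.041763.
d = 0.333914 + 0.041763 = 0.375677.

0.376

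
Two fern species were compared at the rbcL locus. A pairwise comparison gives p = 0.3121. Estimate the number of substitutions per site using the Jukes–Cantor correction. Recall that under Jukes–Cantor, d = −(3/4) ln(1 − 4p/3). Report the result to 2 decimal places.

d = −(3/4) ln(1 − 4p/3) = −0.75 ln(1 − 0.416133) = −0.75 ln(0.583867)
  = −0.75 × (-0.538082) = 0.403562 substitutions/site.

0.40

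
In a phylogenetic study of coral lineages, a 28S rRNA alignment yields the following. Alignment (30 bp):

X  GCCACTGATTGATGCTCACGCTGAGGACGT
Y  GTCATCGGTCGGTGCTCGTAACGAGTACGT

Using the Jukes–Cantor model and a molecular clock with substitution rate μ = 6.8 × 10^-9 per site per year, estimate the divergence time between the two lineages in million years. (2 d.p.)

The sequences differ at 12 of 30 sites, so p = 12/30 = 0.4.
d = −(3/4) ln(1 − 4p/3) = −0.75 ln(1 − 0.533333) = −0.75 ln(0.466667)
  = −0.75 × (-0.762139) = 0.571604 substitutions/site.
Under a molecular clock d = 2μt, so t = d/(2μ) = 0.571604 / (2 × 6.8 × 10^-9) = 42.03 million years.

42.03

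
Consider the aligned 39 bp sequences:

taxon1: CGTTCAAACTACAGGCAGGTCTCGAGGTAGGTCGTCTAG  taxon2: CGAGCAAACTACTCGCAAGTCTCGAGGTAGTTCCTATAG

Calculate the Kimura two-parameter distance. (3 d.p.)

0.242

Of 39 sites, 1 differences are transitions and 7 are transversions, so P = 1/39 ≈ 0.025641 and Q = 7/39 ≈ 0.179487.
Under the Kimura two-parameter model, d = −½ ln(1 − 2P − Q) − ¼ ln(1 − 2Q).
1 − 2P − Q = 0.769231, giving −½ ln(0.769231) = 0.131182.
1 − 2Q = 0.641026, giving −¼ ln(0.641026) = 0.111171.
d = 0.131182 + 0.111171 = 0.242353.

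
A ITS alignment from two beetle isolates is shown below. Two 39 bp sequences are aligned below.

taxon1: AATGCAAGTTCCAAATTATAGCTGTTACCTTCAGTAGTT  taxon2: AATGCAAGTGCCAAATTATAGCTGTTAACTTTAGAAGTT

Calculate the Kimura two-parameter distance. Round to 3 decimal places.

Of 39 sites, 1 differences are transitions and 3 are transversions, so P = 1/39 ≈ 0.025641 and Q = 3/39 ≈ 0.076923.
Under the Kimura two-parameter model, d = −½ ln(1 − 2P − Q) − ¼ ln(1 − 2Q).
1 − 2P − Q = 0.871795, giving −½ ln(0.871795) = 0.068600.
1 − 2Q = 0.846154, giving −¼ ln(0.846154) = 0.041763.
d = 0.068600 + 0.041763 = 0.110363.

0.110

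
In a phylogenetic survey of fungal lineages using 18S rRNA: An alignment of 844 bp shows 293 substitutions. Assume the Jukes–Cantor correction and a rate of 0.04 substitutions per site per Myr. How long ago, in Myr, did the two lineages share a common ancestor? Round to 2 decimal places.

5.83

p = 293/844 ≈ 0.347156.
d = −(3/4) ln(1 − 4p/3) = −0.75 ln(1 − 0.462875) = −0.75 ln(0.537125)
  = −0.75 × (-0.621524) = 0.466143 substitutions/site.
Under a molecular clock d = 2μt, so t = d/(2μ) = 0.466143 / (2 × 0.04) = 5.83 Myr.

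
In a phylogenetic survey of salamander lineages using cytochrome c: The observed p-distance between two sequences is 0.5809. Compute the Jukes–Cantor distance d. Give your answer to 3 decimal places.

d = −(3/4) ln(1 − 4p/3) = −0.75 ln(1 − 0.774533) = −0.75 ln(0.225467)
  = −0.75 × (-1.489581) = 1.117186 substitutions/site.

1.117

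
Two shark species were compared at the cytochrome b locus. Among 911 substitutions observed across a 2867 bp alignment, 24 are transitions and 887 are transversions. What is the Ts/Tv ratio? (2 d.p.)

0.03

R = 24/887 = 0.027057… ≈ 0.03 (to 2 d.p.).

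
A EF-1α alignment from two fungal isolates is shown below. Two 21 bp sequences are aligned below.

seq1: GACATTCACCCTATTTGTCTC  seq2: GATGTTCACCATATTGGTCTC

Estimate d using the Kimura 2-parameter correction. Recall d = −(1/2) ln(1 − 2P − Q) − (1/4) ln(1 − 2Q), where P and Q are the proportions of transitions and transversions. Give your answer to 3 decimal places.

Of 21 sites, 2 differences are transitions and 2 are transversions, so P = 2/21 ≈ 0.095238 and Q = 2/21 ≈ 0.095238.
Under the Kimura two-parameter model, d = −½ ln(1 − 2P − Q) − ¼ ln(1 − 2Q).
1 − 2P − Q = 0.714286, giving −½ ln(0.714286) = 0.168236.
1 − 2Q = 0.809524, giving −¼ ln(0.809524) = 0.052827.
d = 0.168236 + 0.052827 = 0.221063.

0.221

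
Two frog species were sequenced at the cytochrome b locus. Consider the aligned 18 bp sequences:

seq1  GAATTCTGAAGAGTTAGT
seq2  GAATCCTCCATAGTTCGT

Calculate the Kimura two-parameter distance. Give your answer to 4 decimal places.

0.3497

Of 18 sites, 1 differences are transitions and 4 are transversions, so P = 1/18 ≈ 0.055556 and Q = 4/18 ≈ 0.222222.
Under the Kimura two-parameter model, d = −½ ln(1 − 2P − Q) − ¼ ln(1 − 2Q).
1 − 2P − Q = 0.666666, giving −½ ln(0.666666) = 0.202733.
1 − 2Q = 0.555556, giving −¼ ln(0.555556) = 0.146946.
d = 0.202733 + 0.146946 = 0.349679.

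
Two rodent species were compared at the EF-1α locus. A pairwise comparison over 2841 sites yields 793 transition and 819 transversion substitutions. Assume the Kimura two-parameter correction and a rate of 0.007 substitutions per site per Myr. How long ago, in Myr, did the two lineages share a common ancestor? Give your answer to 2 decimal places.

P = 793/2841 ≈ 0.279127 and Q = 819/2841 ≈ 0.288279.
Under the Kimura two-parameter model, d = −½ ln(1 − 2P − Q) − ¼ ln(1 − 2Q).
1 − 2P − Q = 0.153467, giving −½ ln(0.153467) = 0.937135.
1 − 2Q = 0.423442, giving −¼ ln(0.423442) = 0.214835.
d = 0.937135 + 0.214835 = 1.151970.
Under a molecular clock d = 2μt, so t = d/(2μ) = 1.151970 / (2 × 0.007) = 82.28 Myr.

82.28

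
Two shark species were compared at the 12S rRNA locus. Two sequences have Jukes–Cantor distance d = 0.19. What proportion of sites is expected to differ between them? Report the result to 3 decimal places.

p = (3/4)(1 − e^(−4d/3)) = 0.75 × (1 − e^(-0.253333)) = 0.75 × (1 − 0.776209) = 0.167843.

0.168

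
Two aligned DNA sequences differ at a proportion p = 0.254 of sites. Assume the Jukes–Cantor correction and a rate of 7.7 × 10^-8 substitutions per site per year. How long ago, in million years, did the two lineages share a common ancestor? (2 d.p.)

2.01

d = −(3/4) ln(1 − 4p/3) = −0.75 ln(1 − 0.338667) = −0.75 ln(0.661333)
  = −0.75 × (-0.413498) = 0.310124 substitutions/site.
Under a molecular clock d = 2μt, so t = d/(2μ) = 0.310124 / (2 × 7.7 × 10^-8) = 2.01 million years.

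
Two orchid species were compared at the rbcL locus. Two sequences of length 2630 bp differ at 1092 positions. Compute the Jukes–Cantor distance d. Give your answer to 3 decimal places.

p = 1092/2630 ≈ 0.415209.
d = −(3/4) ln(1 − 4p/3) = −0.75 ln(1 − 0.553612) = −0.75 ln(0.446388)
  = −0.75 × (-0.806567) = 0.604925 substitutions/site.

0.605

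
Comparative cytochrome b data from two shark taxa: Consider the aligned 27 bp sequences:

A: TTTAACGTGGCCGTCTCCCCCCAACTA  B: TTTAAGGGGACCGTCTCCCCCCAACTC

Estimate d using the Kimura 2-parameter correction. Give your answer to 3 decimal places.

Of 27 sites, 1 differences are transitions and 3 are transversions, so P = 1/27 ≈ 0.037037 and Q = 3/27 ≈ 0.111111.
Under the Kimura two-parameter model, d = −½ ln(1 − 2P − Q) − ¼ ln(1 − 2Q).
1 − 2P − Q = 0.814815, giving −½ ln(0.814815) = 0.102397.
1 − 2Q = 0.777778, giving −¼ ln(0.777778) = 0.062829.
d = 0.102397 + 0.062829 = 0.165226.

0.165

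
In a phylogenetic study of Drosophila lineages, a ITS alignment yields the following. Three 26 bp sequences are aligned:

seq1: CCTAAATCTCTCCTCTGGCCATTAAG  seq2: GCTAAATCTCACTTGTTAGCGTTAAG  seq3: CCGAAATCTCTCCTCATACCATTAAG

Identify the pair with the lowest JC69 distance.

seq1–seq2: 8/26 differ, p = 0.308, d = 0.396.
seq1–seq3: 4/26 differ, p = 0.154, d = 0.172.
seq2–seq3: 8/26 differ, p = 0.308, d = 0.396.
The smallest distance is between seq1 and seq3.

seq1 and seq3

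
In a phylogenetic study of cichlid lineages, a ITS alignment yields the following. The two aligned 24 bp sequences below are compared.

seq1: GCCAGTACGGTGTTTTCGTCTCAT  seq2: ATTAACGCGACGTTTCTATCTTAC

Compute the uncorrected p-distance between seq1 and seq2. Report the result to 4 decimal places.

0.5417

The sequences differ at 13 of 24 positions.
p = 13/24 = 0.541666… ≈ 0.5417 (to 4 d.p.).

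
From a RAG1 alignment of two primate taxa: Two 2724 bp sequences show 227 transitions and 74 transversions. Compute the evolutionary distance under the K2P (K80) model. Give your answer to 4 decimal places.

P = 227/2724 ≈ 0.083333 and Q = 74/2724 ≈ 0.027166.
Under the Kimura two-parameter model, d = −½ ln(1 − 2P − Q) − ¼ ln(1 − 2Q).
1 − 2P − Q = 0.806168, giving −½ ln(0.806168) = 0.107732.
1 − 2Q = 0.945668, giving −¼ ln(0.945668) = 0.013966.
d = 0.107732 + 0.013966 = 0.121698.

0.1217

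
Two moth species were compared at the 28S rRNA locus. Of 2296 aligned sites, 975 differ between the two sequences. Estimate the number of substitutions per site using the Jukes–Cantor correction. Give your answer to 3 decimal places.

p = 975/2296 ≈ 0.424652.
d = −(3/4) ln(1 − 4p/3) = −0.75 ln(1 − 0.566203) = −0.75 ln(0.433797)
  = −0.75 × (-0.835179) = 0.626384 substitutions/site.

0.626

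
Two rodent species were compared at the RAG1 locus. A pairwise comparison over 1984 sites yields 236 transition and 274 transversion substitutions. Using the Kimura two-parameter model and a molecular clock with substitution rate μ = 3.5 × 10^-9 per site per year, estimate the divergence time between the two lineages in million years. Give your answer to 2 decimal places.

45.23

P = 236/1984 ≈ 0.118952 and Q = 274/1984 ≈ 0.138105.
Under the Kimura two-parameter model, d = −½ ln(1 − 2P − Q) − ¼ ln(1 − 2Q).
1 − 2P − Q = 0.623991, giving −½ ln(0.623991) = 0.235810.
1 − 2Q = 0.72379, giving −¼ ln(0.72379) = 0.080813.
d = 0.235810 + 0.080813 = 0.316623.
Under a molecular clock d = 2μt, so t = d/(2μ) = 0.316623 / (2 × 3.5 × 10^-9) = 45.23 million years.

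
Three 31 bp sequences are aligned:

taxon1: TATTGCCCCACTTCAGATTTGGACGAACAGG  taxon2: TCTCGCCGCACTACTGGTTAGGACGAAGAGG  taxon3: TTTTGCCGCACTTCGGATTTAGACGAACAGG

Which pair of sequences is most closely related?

taxon1–taxon2: 8/31 differ, p = 0.258, d = 0.316.
taxon1–taxon3: 4/31 differ, p = 0.129, d = 0.142.
taxon2–taxon3: 8/31 differ, p = 0.258, d = 0.316.
The smallest distance is between taxon1 and taxon3.

taxon1 and taxon3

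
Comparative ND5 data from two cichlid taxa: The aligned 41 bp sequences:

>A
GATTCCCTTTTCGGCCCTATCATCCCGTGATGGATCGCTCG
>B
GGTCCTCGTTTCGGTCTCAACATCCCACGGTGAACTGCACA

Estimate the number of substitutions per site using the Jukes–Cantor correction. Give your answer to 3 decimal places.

0.551

The sequences differ at 16 of 41 sites, so p = 16/41 ≈ 0.390244.
d = −(3/4) ln(1 − 4p/3) = −0.75 ln(1 − 0.520325) = −0.75 ln(0.479675)
  = −0.75 × (-0.734646) = 0.550985 substitutions/site.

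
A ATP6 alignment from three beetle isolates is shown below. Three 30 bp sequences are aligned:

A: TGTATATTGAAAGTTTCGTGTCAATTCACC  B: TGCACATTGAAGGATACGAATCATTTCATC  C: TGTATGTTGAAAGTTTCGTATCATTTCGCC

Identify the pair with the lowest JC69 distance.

A and C

A–B: 9/30 differ, p = 0.300, d = 0.383.
A–C: 4/30 differ, p = 0.133, d = 0.147.
B–C: 9/30 differ, p = 0.300, d = 0.383.
The smallest distance is between A and C.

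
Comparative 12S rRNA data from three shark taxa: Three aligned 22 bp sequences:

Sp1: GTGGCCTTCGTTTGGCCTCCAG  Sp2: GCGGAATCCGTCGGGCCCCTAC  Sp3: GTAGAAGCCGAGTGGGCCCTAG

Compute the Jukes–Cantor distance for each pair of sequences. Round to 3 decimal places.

Sp1–Sp2: 9/22 sites differ → p ≈ 0.409091, d = −0.75 ln(1 − 0.545455) = 0.591344 ≈ 0.591.
Sp1–Sp3: 10/22 sites differ → p ≈ 0.454545, d = −0.75 ln(1 − 0.60606) = 0.698667 ≈ 0.699.
Sp2–Sp3: 8/22 sites differ → p ≈ 0.363636, d = −0.75 ln(1 − 0.484848) = 0.497470 ≈ 0.497.

d(Sp1,Sp2) = 0.591, d(Sp1,Sp3) = 0.699, d(Sp2,Sp3) = 0.497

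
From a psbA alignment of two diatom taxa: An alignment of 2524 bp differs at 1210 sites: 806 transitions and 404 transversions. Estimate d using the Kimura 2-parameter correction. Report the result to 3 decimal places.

P = 806/2524 ≈ 0.319334 and Q = 404/2524 ≈ 0.160063.
Under the Kimura two-parameter model, d = −½ ln(1 − 2P − Q) − ¼ ln(1 − 2Q).
1 − 2P − Q = 0.201269, giving −½ ln(0.201269) = 0.801556.
1 − 2Q = 0.679874, giving −¼ ln(0.679874) = 0.096462.
d = 0.801556 + 0.096462 = 0.898018.

0.898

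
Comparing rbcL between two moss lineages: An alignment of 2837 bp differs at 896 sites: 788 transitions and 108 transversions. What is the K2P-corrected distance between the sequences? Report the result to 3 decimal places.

0.470

P = 788/2837 ≈ 0.277758 and Q = 108/2837 ≈ 0.038068.
Under the Kimura two-parameter model, d = −½ ln(1 − 2P − Q) − ¼ ln(1 − 2Q).
1 − 2P − Q = 0.406416, giving −½ ln(0.406416) = 0.450189.
1 − 2Q = 0.923864, giving −¼ ln(0.923864) = 0.019798.
d = 0.450189 + 0.019798 = 0.469987.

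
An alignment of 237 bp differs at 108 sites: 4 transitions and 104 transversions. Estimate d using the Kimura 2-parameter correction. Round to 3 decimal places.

0.845

P = 4/237 ≈ 0.016878 and Q = 104/237 ≈ 0.438819.
Under the Kimura two-parameter model, d = −½ ln(1 − 2P − Q) − ¼ ln(1 − 2Q).
1 − 2P − Q = 0.527425, giving −½ ln(0.527425) = 0.319874.
1 − 2Q = 0.122362, giving −¼ ln(0.122362) = 0.525193.
d = 0.319874 + 0.525193 = 0.845067.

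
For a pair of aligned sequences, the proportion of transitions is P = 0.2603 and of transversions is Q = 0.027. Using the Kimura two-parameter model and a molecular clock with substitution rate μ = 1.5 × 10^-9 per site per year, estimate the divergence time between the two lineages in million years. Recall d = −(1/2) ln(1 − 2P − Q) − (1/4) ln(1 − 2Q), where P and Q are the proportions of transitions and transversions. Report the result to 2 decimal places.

136.82

Under the Kimura two-parameter model, d = −½ ln(1 − 2P − Q) − ¼ ln(1 − 2Q).
1 − 2P − Q = 0.4524, giving −½ ln(0.4524) = 0.396594.
1 − 2Q = 0.946, giving −¼ ln(0.946) = 0.013878.
d = 0.396594 + 0.013878 = 0.410472.
Under a molecular clock d = 2μt, so t = d/(2μ) = 0.410472 / (2 × 1.5 × 10^-9) = 136.82 million years.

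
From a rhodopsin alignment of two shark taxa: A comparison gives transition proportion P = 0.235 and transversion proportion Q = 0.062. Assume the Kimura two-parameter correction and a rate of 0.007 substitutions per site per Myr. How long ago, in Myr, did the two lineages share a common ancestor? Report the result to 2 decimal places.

29.48

Under the Kimura two-parameter model, d = −½ ln(1 − 2P − Q) − ¼ ln(1 − 2Q).
1 − 2P − Q = 0.468, giving −½ ln(0.468) = 0.379643.
1 − 2Q = 0.876, giving −¼ ln(0.876) = 0.033097.
d = 0.379643 + 0.033097 = 0.412740.
Under a molecular clock d = 2μt, so t = d/(2μ) = 0.412740 / (2 × 0.007) = 29.48 Myr.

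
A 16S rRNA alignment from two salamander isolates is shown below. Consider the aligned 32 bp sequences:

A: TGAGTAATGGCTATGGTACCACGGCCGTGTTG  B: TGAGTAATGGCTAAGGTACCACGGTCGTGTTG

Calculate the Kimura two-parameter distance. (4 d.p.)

Of 32 sites, 1 differences are transitions and 1 are transversions, so P = 1/32 = 0.03125 and Q = 1/32 = 0.03125.
Under the Kimura two-parameter model, d = −½ ln(1 − 2P − Q) − ¼ ln(1 − 2Q).
1 − 2P − Q = 0.90625, giving −½ ln(0.90625) = 0.049220.
1 − 2Q = 0.9375, giving −¼ ln(0.9375) = 0.016135.
d = 0.049220 + 0.016135 = 0.065355.

0.0654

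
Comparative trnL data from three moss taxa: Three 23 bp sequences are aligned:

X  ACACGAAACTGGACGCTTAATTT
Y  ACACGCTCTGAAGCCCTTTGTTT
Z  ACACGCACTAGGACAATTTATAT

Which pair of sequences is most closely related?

X–Y: 11/23 differ, p = 0.478, d = 0.761.
X–Z: 8/23 differ, p = 0.348, d = 0.467.
Y–Z: 9/23 differ, p = 0.391, d = 0.553.
The smallest distance is between X and Z.

X and Z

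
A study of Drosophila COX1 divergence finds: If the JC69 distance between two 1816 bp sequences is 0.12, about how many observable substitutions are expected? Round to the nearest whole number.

201

Invert JC69: p = (3/4)(1 − e^(−4d/3)) = 0.75 × (1 − e^(-0.16)) = 0.75 × (1 − 0.852144) = 0.110892.
Expected differing sites = pL ≈ 0.110892 × 1816 = 201.379872 ≈ 201.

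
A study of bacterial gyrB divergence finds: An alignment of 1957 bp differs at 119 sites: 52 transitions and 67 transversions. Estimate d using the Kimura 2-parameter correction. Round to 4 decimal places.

0.0634

P = 52/1957 ≈ 0.026571 and Q = 67/1957 ≈ 0.034236.
Under the Kimura two-parameter model, d = −½ ln(1 − 2P − Q) − ¼ ln(1 − 2Q).
1 − 2P − Q = 0.912622, giving −½ ln(0.912622) = 0.045717.
1 − 2Q = 0.931528, giving −¼ ln(0.931528) = 0.017732.
d = 0.045717 + 0.017732 = 0.063449.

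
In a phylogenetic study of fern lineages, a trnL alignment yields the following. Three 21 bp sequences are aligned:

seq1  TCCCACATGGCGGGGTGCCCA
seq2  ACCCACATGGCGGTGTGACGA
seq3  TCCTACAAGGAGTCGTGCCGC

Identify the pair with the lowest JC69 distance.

seq1 and seq2

seq1–seq2: 4/21 differ, p = 0.190, d = 0.220.
seq1–seq3: 7/21 differ, p = 0.333, d = 0.441.
seq2–seq3: 8/21 differ, p = 0.381, d = 0.532.
The smallest distance is between seq1 and seq2.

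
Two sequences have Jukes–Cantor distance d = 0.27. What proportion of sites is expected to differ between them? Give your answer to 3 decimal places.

p = (3/4)(1 − e^(−4d/3)) = 0.75 × (1 − e^(-0.36)) = 0.75 × (1 − 0.697676) = 0.226743.

0.227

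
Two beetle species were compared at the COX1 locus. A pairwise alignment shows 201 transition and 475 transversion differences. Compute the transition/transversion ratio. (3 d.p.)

R = 201/475 = 0.423157… ≈ 0.423 (to 3 d.p.).

0.423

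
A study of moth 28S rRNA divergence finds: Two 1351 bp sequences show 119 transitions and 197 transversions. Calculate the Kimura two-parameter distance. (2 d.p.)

P = 119/1351 ≈ 0.088083 and Q = 197/1351 ≈ 0.145818.
Under the Kimura two-parameter model, d = −½ ln(1 − 2P − Q) − ¼ ln(1 − 2Q).
1 − 2P − Q = 0.678016, giving −½ ln(0.678016) = 0.194292.
1 − 2Q = 0.708364, giving −¼ ln(0.708364) = 0.086199.
d = 0.194292 + 0.086199 = 0.280491.

0.28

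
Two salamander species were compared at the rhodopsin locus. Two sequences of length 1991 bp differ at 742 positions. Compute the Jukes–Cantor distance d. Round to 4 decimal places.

0.5152

p = 742/1991 ≈ 0.372677.
d = −(3/4) ln(1 − 4p/3) = −0.75 ln(1 − 0.496903) = −0.75 ln(0.503097)
  = −0.75 × (-0.686972) = 0.515229 substitutions/site.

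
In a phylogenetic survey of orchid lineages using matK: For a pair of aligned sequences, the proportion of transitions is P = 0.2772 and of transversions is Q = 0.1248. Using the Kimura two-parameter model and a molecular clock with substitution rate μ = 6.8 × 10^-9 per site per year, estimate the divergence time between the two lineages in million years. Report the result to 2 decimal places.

47.08

Under the Kimura two-parameter model, d = −½ ln(1 − 2P − Q) − ¼ ln(1 − 2Q).
1 − 2P − Q = 0.3208, giving −½ ln(0.3208) = 0.568469.
1 − 2Q = 0.7504, giving −¼ ln(0.7504) = 0.071787.
d = 0.568469 + 0.071787 = 0.640256.
Under a molecular clock d = 2μt, so t = d/(2μ) = 0.640256 / (2 × 6.8 × 10^-9) = 47.08 million years.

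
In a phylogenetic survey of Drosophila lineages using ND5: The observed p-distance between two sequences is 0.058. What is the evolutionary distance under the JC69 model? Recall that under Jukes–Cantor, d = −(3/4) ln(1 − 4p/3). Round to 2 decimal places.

0.06

d = −(3/4) ln(1 − 4p/3) = −0.75 ln(1 − 0.077333) = −0.75 ln(0.922667)
  = −0.75 × (-0.080487) = 0.060365 substitutions/site.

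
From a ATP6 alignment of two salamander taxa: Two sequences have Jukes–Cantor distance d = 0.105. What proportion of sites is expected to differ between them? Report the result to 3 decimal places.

0.098

p = (3/4)(1 − e^(−4d/3)) = 0.75 × (1 − e^(-0.14)) = 0.75 × (1 − 0.869358) = 0.097982.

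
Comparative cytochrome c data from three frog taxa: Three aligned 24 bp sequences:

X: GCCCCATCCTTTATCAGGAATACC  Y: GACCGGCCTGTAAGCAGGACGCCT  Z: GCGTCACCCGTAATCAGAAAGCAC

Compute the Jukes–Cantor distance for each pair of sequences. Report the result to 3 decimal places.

d(X,Y) = 0.824, d(X,Z) = 0.520, d(Y,Z) = 0.708

X–Y: 12/24 sites differ → p = 0.5, d = −0.75 ln(1 − 0.666667) = 0.823960 ≈ 0.824.
X–Z: 9/24 sites differ → p = 0.375, d = −0.75 ln(1 − 0.5) = 0.519860 ≈ 0.520.
Y–Z: 11/24 sites differ → p ≈ 0.458333, d = −0.75 ln(1 − 0.611111) = 0.708346 ≈ 0.708.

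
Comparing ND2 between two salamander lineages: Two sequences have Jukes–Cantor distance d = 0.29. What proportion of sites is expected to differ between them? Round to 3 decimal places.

0.241

p = (3/4)(1 − e^(−4d/3)) = 0.75 × (1 − e^(-0.386667)) = 0.75 × (1 − 0.679317) = 0.240512.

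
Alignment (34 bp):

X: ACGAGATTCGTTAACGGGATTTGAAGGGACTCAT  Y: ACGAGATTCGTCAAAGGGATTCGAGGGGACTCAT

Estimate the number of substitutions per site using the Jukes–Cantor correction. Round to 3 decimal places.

0.128

The sequences differ at 4 of 34 sites (12, 15, 22, 25), so p = 4/34 ≈ 0.117647.
d = −(3/4) ln(1 − 4p/3) = −0.75 ln(1 − 0.156863) = −0.75 ln(0.843137)
  = −0.75 × (-0.170626) = 0.127970 substitutions/site.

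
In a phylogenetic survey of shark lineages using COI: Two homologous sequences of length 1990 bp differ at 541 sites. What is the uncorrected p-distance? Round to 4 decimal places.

0.2719

p = 541/1990 = 0.271859… ≈ 0.2719 (to 4 d.p.).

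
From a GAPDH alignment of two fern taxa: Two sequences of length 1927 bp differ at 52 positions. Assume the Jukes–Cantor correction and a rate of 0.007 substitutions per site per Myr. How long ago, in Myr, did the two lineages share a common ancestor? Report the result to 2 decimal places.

p = 52/1927 ≈ 0.026985.
d = −(3/4) ln(1 − 4p/3) = −0.75 ln(1 − 0.03598) = −0.75 ln(0.96402)
  = −0.75 × (-0.036643) = 0.027482 substitutions/site.
Under a molecular clock d = 2μt, so t = d/(2μ) = 0.027482 / (2 × 0.007) = 1.96 Myr.

1.96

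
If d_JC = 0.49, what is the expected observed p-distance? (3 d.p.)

0.360

p = (3/4)(1 − e^(−4d/3)) = 0.75 × (1 − e^(-0.653333)) = 0.75 × (1 − 0.520309) = 0.359768.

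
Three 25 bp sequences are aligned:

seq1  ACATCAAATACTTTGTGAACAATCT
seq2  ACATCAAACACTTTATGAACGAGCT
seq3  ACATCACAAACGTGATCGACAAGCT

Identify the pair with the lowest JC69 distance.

seq1 and seq2

seq1–seq2: 4/25 differ, p = 0.160, d = 0.180.
seq1–seq3: 8/25 differ, p = 0.320, d = 0.417.
seq2–seq3: 7/25 differ, p = 0.280, d = 0.351.
The smallest distance is between seq1 and seq2.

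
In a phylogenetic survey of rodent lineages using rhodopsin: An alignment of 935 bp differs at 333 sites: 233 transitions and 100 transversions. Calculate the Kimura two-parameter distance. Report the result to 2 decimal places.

0.53

P = 233/935 ≈ 0.249198 and Q = 100/935 ≈ 0.106952.
Under the Kimura two-parameter model, d = −½ ln(1 − 2P − Q) − ¼ ln(1 − 2Q).
1 − 2P − Q = 0.394652, giving −½ ln(0.394652) = 0.464875.
1 − 2Q = 0.786096, giving −¼ ln(0.786096) = 0.060169.
d = 0.464875 + 0.060169 = 0.525044.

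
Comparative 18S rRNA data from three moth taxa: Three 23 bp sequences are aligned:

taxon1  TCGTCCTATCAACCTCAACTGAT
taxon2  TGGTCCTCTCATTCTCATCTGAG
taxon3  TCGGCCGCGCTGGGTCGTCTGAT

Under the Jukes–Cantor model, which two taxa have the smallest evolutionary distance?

taxon1 and taxon2

taxon1–taxon2: 6/23 differ, p = 0.261, d = 0.321.
taxon1–taxon3: 10/23 differ, p = 0.435, d = 0.650.
taxon2–taxon3: 10/23 differ, p = 0.435, d = 0.650.
The smallest distance is between taxon1 and taxon2.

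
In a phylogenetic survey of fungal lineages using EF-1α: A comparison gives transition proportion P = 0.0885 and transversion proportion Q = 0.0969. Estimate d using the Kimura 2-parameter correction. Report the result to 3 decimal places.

0.214

Under the Kimura two-parameter model, d = −½ ln(1 − 2P − Q) − ¼ ln(1 − 2Q).
1 − 2P − Q = 0.7261, giving −½ ln(0.7261) = 0.160034.
1 − 2Q = 0.8062, giving −¼ ln(0.8062) = 0.053856.
d = 0.160034 + 0.053856 = 0.213890.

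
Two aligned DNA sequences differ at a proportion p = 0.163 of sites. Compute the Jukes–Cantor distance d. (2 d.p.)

0.18

d = −(3/4) ln(1 − 4p/3) = −0.75 ln(1 − 0.217333) = −0.75 ln(0.782667)
  = −0.75 × (-0.245048) = 0.183786 substitutions/site.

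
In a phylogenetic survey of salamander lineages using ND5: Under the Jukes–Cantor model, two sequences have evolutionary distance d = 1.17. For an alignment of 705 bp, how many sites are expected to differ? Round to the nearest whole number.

418

Invert JC69: p = (3/4)(1 − e^(−4d/3)) = 0.75 × (1 − e^(-1.56)) = 0.75 × (1 − 0.210136) = 0.592398.
Expected differing sites = pL ≈ 0.592398 × 705 = 417.64059 ≈ 418.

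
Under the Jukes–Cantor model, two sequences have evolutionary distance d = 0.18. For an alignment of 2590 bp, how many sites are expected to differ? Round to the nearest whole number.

414

Invert JC69: p = (3/4)(1 − e^(−4d/3)) = 0.75 × (1 − e^(-0.24)) = 0.75 × (1 − 0.786628) = 0.160029.
Expected differing sites = pL ≈ 0.160029 × 2590 = 414.47511 ≈ 414.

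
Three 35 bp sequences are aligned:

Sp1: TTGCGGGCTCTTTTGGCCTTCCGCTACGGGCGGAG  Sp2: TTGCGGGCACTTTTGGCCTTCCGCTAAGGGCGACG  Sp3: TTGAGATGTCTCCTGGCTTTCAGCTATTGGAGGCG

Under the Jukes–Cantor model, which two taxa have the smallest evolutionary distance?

Sp1–Sp2: 4/35 differ, p = 0.114, d = 0.124.
Sp1–Sp3: 12/35 differ, p = 0.343, d = 0.458.
Sp2–Sp3: 13/35 differ, p = 0.371, d = 0.513.
The smallest distance is between Sp1 and Sp2.

Sp1 and Sp2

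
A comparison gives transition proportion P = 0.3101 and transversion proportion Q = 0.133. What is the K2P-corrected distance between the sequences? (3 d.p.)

0.777

Under the Kimura two-parameter model, d = −½ ln(1 − 2P − Q) − ¼ ln(1 − 2Q).
1 − 2P − Q = 0.2468, giving −½ ln(0.2468) = 0.699588.
1 − 2Q = 0.734, giving −¼ ln(0.734) = 0.077312.
d = 0.699588 + 0.077312 = 0.776900.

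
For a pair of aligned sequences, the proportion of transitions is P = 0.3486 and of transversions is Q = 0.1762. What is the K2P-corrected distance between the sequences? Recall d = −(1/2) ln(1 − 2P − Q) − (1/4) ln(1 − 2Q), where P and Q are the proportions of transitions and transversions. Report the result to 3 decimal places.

1.142

Under the Kimura two-parameter model, d = −½ ln(1 − 2P − Q) − ¼ ln(1 − 2Q).
1 − 2P − Q = 0.1266, giving −½ ln(0.1266) = 1.033361.
1 − 2Q = 0.6476, giving −¼ ln(0.6476) = 0.108621.
d = 1.033361 + 0.108621 = 1.141982.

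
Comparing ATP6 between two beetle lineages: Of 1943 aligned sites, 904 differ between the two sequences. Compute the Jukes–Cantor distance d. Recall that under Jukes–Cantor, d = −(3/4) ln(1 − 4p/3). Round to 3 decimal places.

p = 904/1943 ≈ 0.46526.
d = −(3/4) ln(1 − 4p/3) = −0.75 ln(1 − 0.620347) = −0.75 ln(0.379653)
  = −0.75 × (-0.968498) = 0.726374 substitutions/site.

0.726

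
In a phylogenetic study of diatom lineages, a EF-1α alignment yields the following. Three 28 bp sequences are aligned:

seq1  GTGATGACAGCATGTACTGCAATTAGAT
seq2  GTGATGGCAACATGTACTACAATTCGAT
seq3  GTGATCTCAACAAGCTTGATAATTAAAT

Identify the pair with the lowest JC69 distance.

seq1–seq2: 4/28 differ, p = 0.143, d = 0.158.
seq1–seq3: 11/28 differ, p = 0.393, d = 0.556.
seq2–seq3: 10/28 differ, p = 0.357, d = 0.485.
The smallest distance is between seq1 and seq2.

seq1 and seq2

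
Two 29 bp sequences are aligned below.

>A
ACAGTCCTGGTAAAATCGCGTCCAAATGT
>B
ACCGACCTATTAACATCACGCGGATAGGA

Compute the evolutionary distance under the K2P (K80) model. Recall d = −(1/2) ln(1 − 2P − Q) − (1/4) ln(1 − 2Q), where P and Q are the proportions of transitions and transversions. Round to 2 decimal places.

Of 29 sites, 3 differences are transitions and 9 are transversions, so P = 3/29 ≈ 0.103448 and Q = 9/29 ≈ 0.310345.
Under the Kimura two-parameter model, d = −½ ln(1 − 2P − Q) − ¼ ln(1 − 2Q).
1 − 2P − Q = 0.482759, giving −½ ln(0.482759) = 0.364119.
1 − 2Q = 0.37931, giving −¼ ln(0.37931) = 0.242350.
d = 0.364119 + 0.242350 = 0.606469.

0.61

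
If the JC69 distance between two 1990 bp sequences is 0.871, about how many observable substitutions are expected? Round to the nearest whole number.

1025

Invert JC69: p = (3/4)(1 − e^(−4d/3)) = 0.75 × (1 − e^(-1.161333)) = 0.75 × (1 − 0.313069) = 0.515198.
Expected differing sites = pL ≈ 0.515198 × 1990 = 1025.24402 ≈ 1025.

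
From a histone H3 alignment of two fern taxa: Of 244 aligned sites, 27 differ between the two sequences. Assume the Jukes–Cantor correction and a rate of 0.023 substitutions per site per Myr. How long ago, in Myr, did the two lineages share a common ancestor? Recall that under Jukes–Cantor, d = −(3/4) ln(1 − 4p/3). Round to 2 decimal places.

p = 27/244 ≈ 0.110656.
d = −(3/4) ln(1 − 4p/3) = −0.75 ln(1 − 0.147541) = −0.75 ln(0.852459)
  = −0.75 × (-0.159630) = 0.119723 substitutions/site.
Under a molecular clock d = 2μt, so t = d/(2μ) = 0.119723 / (2 × 0.023) = 2.60 Myr.

2.60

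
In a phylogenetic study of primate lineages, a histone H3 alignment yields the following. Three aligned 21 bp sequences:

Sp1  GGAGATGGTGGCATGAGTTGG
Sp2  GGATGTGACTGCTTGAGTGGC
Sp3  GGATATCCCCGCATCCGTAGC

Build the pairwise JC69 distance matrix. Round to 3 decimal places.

d(Sp1,Sp2) = 0.532, d(Sp1,Sp3) = 0.635, d(Sp2,Sp3) = 0.532

Sp1–Sp2: 8/21 sites differ → p ≈ 0.380952, d = −0.75 ln(1 − 0.507936) = 0.531860 ≈ 0.532.
Sp1–Sp3: 9/21 sites differ → p ≈ 0.428571, d = −0.75 ln(1 − 0.571428) = 0.635472 ≈ 0.635.
Sp2–Sp3: 8/21 sites differ → p ≈ 0.380952, d = −0.75 ln(1 − 0.507936) = 0.531860 ≈ 0.532.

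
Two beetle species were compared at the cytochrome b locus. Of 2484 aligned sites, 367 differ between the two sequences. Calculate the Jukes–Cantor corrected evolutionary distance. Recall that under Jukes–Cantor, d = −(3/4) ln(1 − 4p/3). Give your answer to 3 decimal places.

p = 367/2484 ≈ 0.147746.
d = −(3/4) ln(1 − 4p/3) = −0.75 ln(1 − 0.196995) = −0.75 ln(0.803005)
  = −0.75 × (-0.219394) = 0.164546 substitutions/site.

0.165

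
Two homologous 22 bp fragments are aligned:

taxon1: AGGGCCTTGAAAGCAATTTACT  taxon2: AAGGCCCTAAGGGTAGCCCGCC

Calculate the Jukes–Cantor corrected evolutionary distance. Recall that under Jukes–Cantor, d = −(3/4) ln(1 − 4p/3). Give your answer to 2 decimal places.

The sequences differ at 12 of 22 sites, so p = 12/22 ≈ 0.545455.
d = −(3/4) ln(1 − 4p/3) = −0.75 ln(1 − 0.727273) = −0.75 ln(0.272727)
  = −0.75 × (-1.299284) = 0.974463 substitutions/site.

0.97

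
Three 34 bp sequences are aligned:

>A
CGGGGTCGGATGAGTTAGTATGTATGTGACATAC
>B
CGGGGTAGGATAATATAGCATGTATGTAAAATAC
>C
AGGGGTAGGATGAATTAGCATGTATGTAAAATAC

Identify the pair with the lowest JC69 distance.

A–B: 7/34 differ, p = 0.206, d = 0.241.
A–C: 6/34 differ, p = 0.176, d = 0.201.
B–C: 4/34 differ, p = 0.118, d = 0.128.
The smallest distance is between B and C.

B and C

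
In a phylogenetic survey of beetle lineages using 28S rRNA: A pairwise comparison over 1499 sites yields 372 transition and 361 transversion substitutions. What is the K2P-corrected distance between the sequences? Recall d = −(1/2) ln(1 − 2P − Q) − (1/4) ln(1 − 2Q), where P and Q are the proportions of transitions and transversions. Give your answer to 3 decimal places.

P = 372/1499 ≈ 0.248165 and Q = 361/1499 ≈ 0.240827.
Under the Kimura two-parameter model, d = −½ ln(1 − 2P − Q) − ¼ ln(1 − 2Q).
1 − 2P − Q = 0.262843, giving −½ ln(0.262843) = 0.668099.
1 − 2Q = 0.518346, giving −¼ ln(0.518346) = 0.164278.
d = 0.668099 + 0.164278 = 0.832377.

0.832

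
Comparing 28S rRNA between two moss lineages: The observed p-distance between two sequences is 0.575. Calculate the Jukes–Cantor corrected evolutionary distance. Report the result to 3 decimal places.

1.091

d = −(3/4) ln(1 − 4p/3) = −0.75 ln(1 − 0.766667) = −0.75 ln(0.233333)
  = −0.75 × (-1.455289) = 1.091467 substitutions/site.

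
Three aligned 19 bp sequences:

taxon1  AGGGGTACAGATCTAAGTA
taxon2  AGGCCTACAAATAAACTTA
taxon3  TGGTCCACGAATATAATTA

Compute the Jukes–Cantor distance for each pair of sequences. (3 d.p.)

taxon1–taxon2: 7/19 sites differ → p ≈ 0.368421, d = −0.75 ln(1 − 0.491228) = 0.506816 ≈ 0.507.
taxon1–taxon3: 8/19 sites differ → p ≈ 0.421053, d = −0.75 ln(1 − 0.561404) = 0.618132 ≈ 0.618.
taxon2–taxon3: 6/19 sites differ → p ≈ 0.315789, d = −0.75 ln(1 − 0.421052) = 0.409907 ≈ 0.410.

d(taxon1,taxon2) = 0.507, d(taxon1,taxon3) = 0.618, d(taxon2,taxon3) = 0.410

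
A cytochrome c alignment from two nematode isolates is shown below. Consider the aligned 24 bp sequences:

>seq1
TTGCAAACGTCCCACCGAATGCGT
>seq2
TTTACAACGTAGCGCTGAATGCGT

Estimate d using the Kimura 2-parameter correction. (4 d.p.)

0.3698

Of 24 sites, 2 differences are transitions and 5 are transversions, so P = 2/24 ≈ 0.083333 and Q = 5/24 ≈ 0.208333.
Under the Kimura two-parameter model, d = −½ ln(1 − 2P − Q) − ¼ ln(1 − 2Q).
1 − 2P − Q = 0.625001, giving −½ ln(0.625001) = 0.235001.
1 − 2Q = 0.583334, giving −¼ ln(0.583334) = 0.134749.
d = 0.235001 + 0.134749 = 0.369750.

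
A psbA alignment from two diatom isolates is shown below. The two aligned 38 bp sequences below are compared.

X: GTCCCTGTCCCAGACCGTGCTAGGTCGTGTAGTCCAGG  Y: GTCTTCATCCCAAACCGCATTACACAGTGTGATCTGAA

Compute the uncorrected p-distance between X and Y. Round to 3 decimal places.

The sequences differ at 18 of 38 positions.
p = 18/38 = 0.473684… ≈ 0.474 (to 3 d.p.).

0.474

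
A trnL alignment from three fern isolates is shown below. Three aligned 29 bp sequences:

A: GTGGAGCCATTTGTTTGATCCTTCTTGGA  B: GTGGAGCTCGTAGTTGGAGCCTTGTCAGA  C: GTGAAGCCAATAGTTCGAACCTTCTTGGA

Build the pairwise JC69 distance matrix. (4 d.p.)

d(A,B) = 0.4006, d(A,C) = 0.1959, d(B,C) = 0.4006

A–B: 9/29 sites differ → p ≈ 0.310345, d = −0.75 ln(1 − 0.413793) = 0.400562 ≈ 0.4006.
A–C: 5/29 sites differ → p ≈ 0.172414, d = −0.75 ln(1 − 0.229885) = 0.195912 ≈ 0.1959.
B–C: 9/29 sites differ → p ≈ 0.310345, d = −0.75 ln(1 − 0.413793) = 0.400562 ≈ 0.4006.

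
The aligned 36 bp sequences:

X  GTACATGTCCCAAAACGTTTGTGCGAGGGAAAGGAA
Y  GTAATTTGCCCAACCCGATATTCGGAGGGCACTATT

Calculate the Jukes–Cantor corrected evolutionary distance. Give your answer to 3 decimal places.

The sequences differ at 17 of 36 sites, so p = 17/36 ≈ 0.472222.
d = −(3/4) ln(1 − 4p/3) = −0.75 ln(1 − 0.629629) = −0.75 ln(0.370371)
  = −0.75 × (-0.993250) = 0.744938 substitutions/site.

0.745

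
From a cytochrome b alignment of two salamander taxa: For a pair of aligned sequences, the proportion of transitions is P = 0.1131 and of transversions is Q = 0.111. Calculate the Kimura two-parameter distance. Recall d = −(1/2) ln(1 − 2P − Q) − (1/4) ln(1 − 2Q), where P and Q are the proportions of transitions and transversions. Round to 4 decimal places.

0.2684

Under the Kimura two-parameter model, d = −½ ln(1 − 2P − Q) − ¼ ln(1 − 2Q).
1 − 2P − Q = 0.6628, giving −½ ln(0.6628) = 0.205641.
1 − 2Q = 0.778, giving −¼ ln(0.778) = 0.062757.
d = 0.205641 + 0.062757 = 0.268398.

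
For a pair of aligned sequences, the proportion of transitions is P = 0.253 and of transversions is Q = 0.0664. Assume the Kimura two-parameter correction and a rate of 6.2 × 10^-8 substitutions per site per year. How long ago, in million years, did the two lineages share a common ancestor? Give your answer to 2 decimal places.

3.71

Under the Kimura two-parameter model, d = −½ ln(1 − 2P − Q) − ¼ ln(1 − 2Q).
1 − 2P − Q = 0.4276, giving −½ ln(0.4276) = 0.424784.
1 − 2Q = 0.8672, giving −¼ ln(0.8672) = 0.035621.
d = 0.424784 + 0.035621 = 0.460405.
Under a molecular clock d = 2μt, so t = d/(2μ) = 0.460405 / (2 × 6.2 × 10^-8) = 3.71 million years.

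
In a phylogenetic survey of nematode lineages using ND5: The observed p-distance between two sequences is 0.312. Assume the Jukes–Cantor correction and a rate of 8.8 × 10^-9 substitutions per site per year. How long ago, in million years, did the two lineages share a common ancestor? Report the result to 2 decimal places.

d = −(3/4) ln(1 − 4p/3) = −0.75 ln(1 − 0.416) = −0.75 ln(0.584)
  = −0.75 × (-0.537854) = 0.403391 substitutions/site.
Under a molecular clock d = 2μt, so t = d/(2μ) = 0.403391 / (2 × 8.8 × 10^-9) = 22.92 million years.

22.92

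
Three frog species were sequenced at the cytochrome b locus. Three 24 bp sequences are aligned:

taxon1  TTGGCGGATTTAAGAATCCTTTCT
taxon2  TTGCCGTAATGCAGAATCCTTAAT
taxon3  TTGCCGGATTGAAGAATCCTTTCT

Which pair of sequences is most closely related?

taxon1 and taxon3

taxon1–taxon2: 7/24 differ, p = 0.292, d = 0.369.
taxon1–taxon3: 2/24 differ, p = 0.083, d = 0.088.
taxon2–taxon3: 5/24 differ, p = 0.208, d = 0.244.
The smallest distance is between taxon1 and taxon3.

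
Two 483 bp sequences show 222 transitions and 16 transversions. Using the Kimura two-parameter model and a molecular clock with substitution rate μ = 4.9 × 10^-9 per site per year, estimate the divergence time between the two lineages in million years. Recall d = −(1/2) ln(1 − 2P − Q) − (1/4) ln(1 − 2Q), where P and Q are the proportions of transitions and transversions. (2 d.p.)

P = 222/483 ≈ 0.459627 and Q = 16/483 ≈ 0.033126.
Under the Kimura two-parameter model, d = −½ ln(1 − 2P − Q) − ¼ ln(1 − 2Q).
1 − 2P − Q = 0.04762, giving −½ ln(0.04762) = 1.522251.
1 − 2Q = 0.933748, giving −¼ ln(0.933748) = 0.017137.
d = 1.522251 + 0.017137 = 1.539388.
Under a molecular clock d = 2μt, so t = d/(2μ) = 1.539388 / (2 × 4.9 × 10^-9) = 157.08 million years.

157.08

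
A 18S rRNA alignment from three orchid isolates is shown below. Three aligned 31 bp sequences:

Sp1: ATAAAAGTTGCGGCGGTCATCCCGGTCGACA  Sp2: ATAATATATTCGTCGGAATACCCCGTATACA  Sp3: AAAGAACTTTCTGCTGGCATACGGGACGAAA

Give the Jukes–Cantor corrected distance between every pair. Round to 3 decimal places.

d(Sp1,Sp2) = 0.544, d(Sp1,Sp3) = 0.481, d(Sp2,Sp3) = 1.275

Sp1–Sp2: 12/31 sites differ → p ≈ 0.387097, d = −0.75 ln(1 − 0.516129) = 0.544453 ≈ 0.544.
Sp1–Sp3: 11/31 sites differ → p ≈ 0.354839, d = −0.75 ln(1 − 0.473119) = 0.480585 ≈ 0.481.
Sp2–Sp3: 19/31 sites differ → p ≈ 0.612903, d = −0.75 ln(1 − 0.817204) = 1.274538 ≈ 1.275.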